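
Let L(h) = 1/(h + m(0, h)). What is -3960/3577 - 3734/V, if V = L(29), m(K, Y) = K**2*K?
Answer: -387342982/3577 ≈ -1.0829e+5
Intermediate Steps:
m(K, Y) = K**3
L(h) = 1/h (L(h) = 1/(h + 0**3) = 1/(h + 0) = 1/h)
V = 1/29 ≈ 0.034483
-3960/3577 - 3734/V = -3960/3577 - 3734/1/29 = -3960*1/3577 - 3734*29 = -3960/3577 - 108286 = -387342982/3577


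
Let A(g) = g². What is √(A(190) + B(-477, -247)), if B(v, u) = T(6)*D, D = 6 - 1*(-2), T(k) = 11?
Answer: 2*√9047 ≈ 190.23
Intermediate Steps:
D = 8 (D = 6 + 2 = 8)
B(v, u) = 88 (B(v, u) = 11*8 = 88)
√(A(190) + B(-477, -247)) = √(190² + 88) = √(36100 + 88) = √36188 = 2*√9047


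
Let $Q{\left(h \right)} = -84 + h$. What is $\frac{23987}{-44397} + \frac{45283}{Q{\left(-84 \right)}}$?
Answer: $- \frac{95926627}{355176} \approx -270.08$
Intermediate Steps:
$\frac{23987}{-44397} + \frac{45283}{Q{\left(-84 \right)}} = \frac{23987}{-44397} + \frac{45283}{-84 - 84} = 23987 \left(- \frac{1}{44397}\right) + \frac{45283}{-168} = - \frac{23987}{44397} + 45283 \left(- \frac{1}{168}\right) = - \frac{23987}{44397} - \frac{6469}{24} = - \frac{95926627}{355176}$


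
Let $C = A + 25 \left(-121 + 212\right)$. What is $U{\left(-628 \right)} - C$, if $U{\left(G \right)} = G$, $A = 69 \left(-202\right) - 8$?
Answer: $11043$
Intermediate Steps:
$A = -13946$ ($A = -13938 - 8 = -13946$)
$C = -11671$ ($C = -13946 + 25 \left(-121 + 212\right) = -13946 + 25 \cdot 91 = -13946 + 2275 = -11671$)
$U{\left(-628 \right)} - C = -628 - -11671 = -628 + 11671 = 11043$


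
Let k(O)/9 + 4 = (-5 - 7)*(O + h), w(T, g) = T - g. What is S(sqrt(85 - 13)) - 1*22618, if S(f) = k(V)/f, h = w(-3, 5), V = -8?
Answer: -22618 + 141*sqrt(2) ≈ -22419.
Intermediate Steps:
h = -8 (h = -3 - 1*5 = -3 - 5 = -8)
k(O) = 828 - 108*O (k(O) = -36 + 9*((-5 - 7)*(O - 8)) = -36 + 9*(-12*(-8 + O)) = -36 + 9*(96 - 12*O) = -36 + (864 - 108*O) = 828 - 108*O)
S(f) = 1692/f (S(f) = (828 - 108*(-8))/f = (828 + 864)/f = 1692/f)
S(sqrt(85 - 13)) - 1*22618 = 1692/(sqrt(85 - 13)) - 1*22618 = 1692/(sqrt(72)) - 22618 = 1692/((6*sqrt(2))) - 22618 = 1692*(sqrt(2)/12) - 22618 = 141*sqrt(2) - 22618 = -22618 + 141*sqrt(2)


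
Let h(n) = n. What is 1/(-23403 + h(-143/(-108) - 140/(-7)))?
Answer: -108/2525221 ≈ -4.2769e-5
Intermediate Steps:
1/(-23403 + h(-143/(-108) - 140/(-7))) = 1/(-23403 + (-143/(-108) - 140/(-7))) = 1/(-23403 + (-143*(-1/108) - 140*(-1/7))) = 1/(-23403 + (143/108 + 20)) = 1/(-23403 + 2303/108) = 1/(-2525221/108) = -108/2525221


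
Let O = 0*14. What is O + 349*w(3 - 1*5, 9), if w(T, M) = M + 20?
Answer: 10121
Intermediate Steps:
O = 0
w(T, M) = 20 + M
O + 349*w(3 - 1*5, 9) = 0 + 349*(20 + 9) = 0 + 349*29 = 0 + 10121 = 10121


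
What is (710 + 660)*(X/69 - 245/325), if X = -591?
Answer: -3817368/299 ≈ -12767.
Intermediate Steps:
(710 + 660)*(X/69 - 245/325) = (710 + 660)*(-591/69 - 245/325) = 1370*(-591*1/69 - 245*1/325) = 1370*(-197/23 - 49/65) = 1370*(-13932/1495) = -3817368/299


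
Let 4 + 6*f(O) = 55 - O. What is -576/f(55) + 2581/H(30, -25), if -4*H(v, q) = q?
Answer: 31924/25 ≈ 1277.0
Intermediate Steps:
H(v, q) = -q/4
f(O) = 17/2 - O/6 (f(O) = -2/3 + (55 - O)/6 = -2/3 + (55/6 - O/6) = 17/2 - O/6)
-576/f(55) + 2581/H(30, -25) = -576/(17/2 - 1/6*55) + 2581/((-1/4*(-25))) = -576/(17/2 - 55/6) + 2581/(25/4) = -576/(-2/3) + 2581*(4/25) = -576*(-3/2) + 10324/25 = 864 + 10324/25 = 31924/25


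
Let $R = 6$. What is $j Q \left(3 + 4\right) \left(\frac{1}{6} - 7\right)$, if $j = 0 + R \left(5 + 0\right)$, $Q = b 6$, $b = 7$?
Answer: $-60270$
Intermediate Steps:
$Q = 42$ ($Q = 7 \cdot 6 = 42$)
$j = 30$ ($j = 0 + 6 \left(5 + 0\right) = 0 + 6 \cdot 5 = 0 + 30 = 30$)
$j Q \left(3 + 4\right) \left(\frac{1}{6} - 7\right) = 30 \cdot 42 \left(3 + 4\right) \left(\frac{1}{6} - 7\right) = 1260 \cdot 7 \left(\frac{1}{6} - 7\right) = 1260 \cdot 7 \left(- \frac{41}{6}\right) = 1260 \left(- \frac{287}{6}\right) = -60270$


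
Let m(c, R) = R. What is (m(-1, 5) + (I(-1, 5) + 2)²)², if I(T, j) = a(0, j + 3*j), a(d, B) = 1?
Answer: 196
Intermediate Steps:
I(T, j) = 1
(m(-1, 5) + (I(-1, 5) + 2)²)² = (5 + (1 + 2)²)² = (5 + 3²)² = (5 + 9)² = 14² = 196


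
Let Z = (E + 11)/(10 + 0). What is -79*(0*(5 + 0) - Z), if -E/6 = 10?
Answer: -3871/10 ≈ -387.10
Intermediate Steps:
E = -60 (E = -6*10 = -60)
Z = -49/10 (Z = (-60 + 11)/(10 + 0) = -49/10 ≈ -4.9000)
-79*(0*(5 + 0) - Z) = -79*(0*(5 + 0) - 1*(-49/10)) = -79*(0*5 + 49/10) = -79*(0 + 49/10) = -79*49/10 = -3871/10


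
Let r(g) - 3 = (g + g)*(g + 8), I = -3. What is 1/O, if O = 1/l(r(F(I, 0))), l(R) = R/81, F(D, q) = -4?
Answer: -29/81 ≈ -0.35802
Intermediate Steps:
r(g) = 3 + 2*g*(8 + g) (r(g) = 3 + (g + g)*(g + 8) = 3 + (2*g)*(8 + g) = 3 + 2*g*(8 + g))
l(R) = R/81 (l(R) = R*(1/81) = R/81)
O = -81/29 (O = 1/((3 + 2*(-4)² + 16*(-4))/81) = 1/((3 + 2*16 - 64)/81) = 1/((3 + 32 - 64)/81) = 1/((1/81)*(-29)) = 1/(-29/81) = -81/29 ≈ -2.7931)
1/O = 1/(-81/29) = -29/81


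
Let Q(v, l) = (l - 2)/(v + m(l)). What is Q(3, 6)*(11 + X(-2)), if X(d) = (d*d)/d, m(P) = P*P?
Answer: 12/13 ≈ 0.92308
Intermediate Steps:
m(P) = P**2
X(d) = d (X(d) = d**2/d = d)
Q(v, l) = (-2 + l)/(v + l**2) (Q(v, l) = (l - 2)/(v + l**2) = (-2 + l)/(v + l**2))
Q(3, 6)*(11 + X(-2)) = ((-2 + 6)/(3 + 6**2))*(11 - 2) = (4/(3 + 36))*9 = (4/39)*9 = 12/13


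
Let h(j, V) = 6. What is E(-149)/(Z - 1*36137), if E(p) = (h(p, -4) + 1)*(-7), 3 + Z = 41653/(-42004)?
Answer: 2058196/1518066213 ≈ 0.0013558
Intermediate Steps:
Z = -167665/42004 (Z = -3 + 41653/(-42004) = -3 + 41653*(-1/42004) = -3 - 41653/42004 = -167665/42004 ≈ -3.9916)
E(p) = -49 (E(p) = (6 + 1)*(-7) = 7*(-7) = -49)
E(-149)/(Z - 1*36137) = -49/(-167665/42004 - 1*36137) = -49/(-167665/42004 - 36137) = -49/(-1518066213/42004) = -49*(-42004/1518066213) = 2058196/1518066213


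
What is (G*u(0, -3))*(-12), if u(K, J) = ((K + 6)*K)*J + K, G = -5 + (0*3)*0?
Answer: 0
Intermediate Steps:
G = -5 (G = -5 + 0*0 = -5 + 0 = -5)
u(K, J) = K + J*K*(6 + K) (u(K, J) = ((6 + K)*K)*J + K = (K*(6 + K))*J + K = J*K*(6 + K) + K = K + J*K*(6 + K))
(G*u(0, -3))*(-12) = -0*(1 + 6*(-3) - 3*0)*(-12) = -0*(1 - 18 + 0)*(-12) = -0*(-17)*(-12) = -5*0*(-12) = 0*(-12) = 0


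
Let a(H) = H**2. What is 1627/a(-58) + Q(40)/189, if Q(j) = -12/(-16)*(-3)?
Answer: 16663/35322 ≈ 0.47175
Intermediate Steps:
Q(j) = -9/4 (Q(j) = -12*(-1/16)*(-3) = (3/4)*(-3) = -9/4)
1627/a(-58) + Q(40)/189 = 1627/((-58)**2) - 9/4/189 = 1627/3364 - 9/4*1/189 = 1627*(1/3364) - 1/84 = 1627/3364 - 1/84 = 16663/35322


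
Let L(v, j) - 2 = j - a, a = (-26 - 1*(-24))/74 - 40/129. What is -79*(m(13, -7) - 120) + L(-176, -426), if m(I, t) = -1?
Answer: 43602964/4773 ≈ 9135.3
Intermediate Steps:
a = -1609/4773 (a = (-26 + 24)*(1/74) - 40*1/129 = -2*1/74 - 40/129 = -1/37 - 40/129 = -1609/4773 ≈ -0.33710)
L(v, j) = 11155/4773 + j (L(v, j) = 2 + (j - 1*(-1609/4773)) = 2 + (j + 1609/4773) = 2 + (1609/4773 + j) = 11155/4773 + j)
-79*(m(13, -7) - 120) + L(-176, -426) = -79*(-1 - 120) + (11155/4773 - 426) = -79*(-121) - 2022143/4773 = 9559 - 2022143/4773 = 43602964/4773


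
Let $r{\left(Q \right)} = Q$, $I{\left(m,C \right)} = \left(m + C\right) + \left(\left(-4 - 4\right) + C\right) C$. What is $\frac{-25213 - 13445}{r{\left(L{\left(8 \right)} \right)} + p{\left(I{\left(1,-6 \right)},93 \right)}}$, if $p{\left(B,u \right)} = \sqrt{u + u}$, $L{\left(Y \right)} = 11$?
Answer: $\frac{425238}{65} - \frac{38658 \sqrt{186}}{65} \approx -1569.0$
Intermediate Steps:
$I{\left(m,C \right)} = C + m + C \left(-8 + C\right)$ ($I{\left(m,C \right)} = \left(C + m\right) + \left(\left(-4 - 4\right) + C\right) C = \left(C + m\right) + \left(-8 + C\right) C = \left(C + m\right) + C \left(-8 + C\right) = C + m + C \left(-8 + C\right)$)
$p{\left(B,u \right)} = \sqrt{2} \sqrt{u}$ ($p{\left(B,u \right)} = \sqrt{2 u} = \sqrt{2} \sqrt{u}$)
$\frac{-25213 - 13445}{r{\left(L{\left(8 \right)} \right)} + p{\left(I{\left(1,-6 \right)},93 \right)}} = \frac{-25213 - 13445}{11 + \sqrt{2} \sqrt{93}} = - \frac{38658}{11 + \sqrt{186}}$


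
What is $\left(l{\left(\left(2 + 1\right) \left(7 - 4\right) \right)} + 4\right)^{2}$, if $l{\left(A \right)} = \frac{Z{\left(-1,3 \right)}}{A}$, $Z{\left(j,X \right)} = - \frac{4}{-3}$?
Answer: $\frac{12544}{729} \approx 17.207$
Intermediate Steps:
$Z{\left(j,X \right)} = \frac{4}{3}$ ($Z{\left(j,X \right)} = \left(-4\right) \left(- \frac{1}{3}\right) = \frac{4}{3}$)
$l{\left(A \right)} = \frac{4}{3 A}$
$\left(l{\left(\left(2 + 1\right) \left(7 - 4\right) \right)} + 4\right)^{2} = \left(\frac{4}{3 \left(2 + 1\right) \left(7 - 4\right)} + 4\right)^{2} = \left(\frac{4}{3 \cdot 3 \cdot 3} + 4\right)^{2} = \left(\frac{4}{3 \cdot 9} + 4\right)^{2} = \left(\frac{4}{3} \cdot \frac{1}{9} + 4\right)^{2} = \left(\frac{4}{27} + 4\right)^{2} = \left(\frac{112}{27}\right)^{2} = \frac{12544}{729}$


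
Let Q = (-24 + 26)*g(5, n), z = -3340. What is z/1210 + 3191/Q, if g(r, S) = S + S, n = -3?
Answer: -390119/1452 ≈ -268.68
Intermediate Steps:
g(r, S) = 2*S
Q = -12 (Q = (-24 + 26)*(2*(-3)) = 2*(-6) = -12)
z/1210 + 3191/Q = -3340/1210 + 3191/(-12) = -3340*1/1210 + 3191*(-1/12) = -334/121 - 3191/12 = -390119/1452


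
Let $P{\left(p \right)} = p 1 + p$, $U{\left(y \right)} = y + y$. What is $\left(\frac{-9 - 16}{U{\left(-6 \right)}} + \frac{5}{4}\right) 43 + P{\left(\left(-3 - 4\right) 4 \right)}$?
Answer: $\frac{262}{3} \approx 87.333$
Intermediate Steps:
$U{\left(y \right)} = 2 y$
$P{\left(p \right)} = 2 p$ ($P{\left(p \right)} = p + p = 2 p$)
$\left(\frac{-9 - 16}{U{\left(-6 \right)}} + \frac{5}{4}\right) 43 + P{\left(\left(-3 - 4\right) 4 \right)} = \left(\frac{-9 - 16}{2 \left(-6\right)} + \frac{5}{4}\right) 43 + 2 \left(-3 - 4\right) 4 = \left(- \frac{25}{-12} + 5 \cdot \frac{1}{4}\right) 43 + 2 \left(\left(-7\right) 4\right) = \left(\left(-25\right) \left(- \frac{1}{12}\right) + \frac{5}{4}\right) 43 + 2 \left(-28\right) = \left(\frac{25}{12} + \frac{5}{4}\right) 43 - 56 = \frac{10}{3} \cdot 43 - 56 = \frac{430}{3} - 56 = \frac{262}{3}$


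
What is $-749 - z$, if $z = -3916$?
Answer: $3167$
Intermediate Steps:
$-749 - z = -749 - -3916 = -749 + 3916 = 3167$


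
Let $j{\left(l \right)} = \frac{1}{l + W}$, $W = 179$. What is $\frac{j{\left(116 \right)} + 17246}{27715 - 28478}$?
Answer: $- \frac{5087571}{225085} \approx -22.603$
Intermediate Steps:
$j{\left(l \right)} = \frac{1}{179 + l}$ ($j{\left(l \right)} = \frac{1}{l + 179} = \frac{1}{179 + l}$)
$\frac{j{\left(116 \right)} + 17246}{27715 - 28478} = \frac{\frac{1}{179 + 116} + 17246}{27715 - 28478} = \frac{\frac{1}{295} + 17246}{-763} = \left(\frac{1}{295} + 17246\right) \left(- \frac{1}{763}\right) = \frac{5087571}{295} \left(- \frac{1}{763}\right) = - \frac{5087571}{225085}$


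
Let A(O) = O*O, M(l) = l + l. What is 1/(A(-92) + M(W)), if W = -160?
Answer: 1/8144 ≈ 0.00012279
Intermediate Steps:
M(l) = 2*l
A(O) = O**2
1/(A(-92) + M(W)) = 1/((-92)**2 + 2*(-160)) = 1/(8464 - 320) = 1/8144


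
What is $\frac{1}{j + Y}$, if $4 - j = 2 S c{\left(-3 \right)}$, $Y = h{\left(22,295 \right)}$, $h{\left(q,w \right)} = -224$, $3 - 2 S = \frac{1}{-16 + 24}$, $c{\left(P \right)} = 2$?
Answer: $- \frac{4}{903} \approx -0.0044297$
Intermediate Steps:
$S = \frac{23}{16}$ ($S = \frac{3}{2} - \frac{1}{2 \left(-16 + 24\right)} = \frac{3}{2} - \frac{1}{2 \cdot 8} = \frac{3}{2} - \frac{1}{16} = \frac{23}{16} \approx 1.4375$)
$Y = -224$
$j = - \frac{7}{4}$ ($j = 4 - 2 \cdot \frac{23}{16} \cdot 2 = 4 - \frac{23}{8} \cdot 2 = 4 - \frac{23}{4} = - \frac{7}{4} \approx -1.75$)
$\frac{1}{j + Y} = \frac{1}{- \frac{7}{4} - 224} = \frac{1}{- \frac{903}{4}} = - \frac{4}{903}$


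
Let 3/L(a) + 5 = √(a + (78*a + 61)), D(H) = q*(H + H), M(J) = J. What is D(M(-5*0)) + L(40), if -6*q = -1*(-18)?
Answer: 15/3196 + 3*√3221/3196 ≈ 0.057967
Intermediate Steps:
q = -3 (q = -(-1)*(-18)/6 = -⅙*18 = -3)
D(H) = -6*H (D(H) = -3*(H + H) = -6*H)
L(a) = 3/(-5 + √(61 + 79*a)) (L(a) = 3/(-5 + √(a + (78*a + 61))) = 3/(-5 + √(a + (61 + 78*a))) = 3/(-5 + √(61 + 79*a)))
D(M(-5*0)) + L(40) = -(-30)*0 + 3/(-5 + √(61 + 79*40)) = -6*0 + 3/(-5 + √(61 + 3160)) = 0 + 3/(-5 + √3221) = 3/(-5 + √3221)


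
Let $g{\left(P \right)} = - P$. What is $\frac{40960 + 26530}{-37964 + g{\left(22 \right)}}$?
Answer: $- \frac{33745}{18993} \approx -1.7767$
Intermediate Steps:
$\frac{40960 + 26530}{-37964 + g{\left(22 \right)}} = \frac{40960 + 26530}{-37964 - 22} = \frac{67490}{-37964 - 22} = \frac{67490}{-37986} = 67490 \left(- \frac{1}{37986}\right) = - \frac{33745}{18993}$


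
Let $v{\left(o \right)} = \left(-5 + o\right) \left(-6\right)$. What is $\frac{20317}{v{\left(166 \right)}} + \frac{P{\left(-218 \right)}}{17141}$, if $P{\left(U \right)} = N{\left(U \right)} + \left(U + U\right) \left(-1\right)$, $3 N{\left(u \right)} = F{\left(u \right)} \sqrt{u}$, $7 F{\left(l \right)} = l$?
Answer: $- \frac{347832521}{16558206} - \frac{218 i \sqrt{218}}{359961} \approx -21.007 - 0.0089419 i$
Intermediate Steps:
$F{\left(l \right)} = \frac{l}{7}$
$v{\left(o \right)} = 30 - 6 o$
$N{\left(u \right)} = \frac{u^{\frac{3}{2}}}{21}$ ($N{\left(u \right)} = \frac{\frac{u}{7} \sqrt{u}}{3} = \frac{\frac{1}{7} u^{\frac{3}{2}}}{3} = \frac{u^{\frac{3}{2}}}{21}$)
$P{\left(U \right)} = - 2 U + \frac{U^{\frac{3}{2}}}{21}$ ($P{\left(U \right)} = \frac{U^{\frac{3}{2}}}{21} + \left(U + U\right) \left(-1\right) = \frac{U^{\frac{3}{2}}}{21} + 2 U \left(-1\right) = \frac{U^{\frac{3}{2}}}{21} - 2 U = - 2 U + \frac{U^{\frac{3}{2}}}{21}$)
$\frac{20317}{v{\left(166 \right)}} + \frac{P{\left(-218 \right)}}{17141} = \frac{20317}{30 - 996} + \frac{\left(-2\right) \left(-218\right) + \frac{\left(-218\right)^{\frac{3}{2}}}{21}}{17141} = \frac{20317}{30 - 996} + \left(436 + \frac{\left(-218\right) i \sqrt{218}}{21}\right) \frac{1}{17141} = \frac{20317}{-966} + \left(436 - \frac{218 i \sqrt{218}}{21}\right) \frac{1}{17141} = 20317 \left(- \frac{1}{966}\right) + \left(\frac{436}{17141} - \frac{218 i \sqrt{218}}{359961}\right) = - \frac{20317}{966} + \left(\frac{436}{17141} - \frac{218 i \sqrt{218}}{359961}\right) = - \frac{347832521}{16558206} - \frac{218 i \sqrt{218}}{359961}$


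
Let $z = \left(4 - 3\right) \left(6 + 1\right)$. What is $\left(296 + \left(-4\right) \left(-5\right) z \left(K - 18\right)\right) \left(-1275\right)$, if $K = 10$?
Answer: $1050600$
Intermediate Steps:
$z = 7$ ($z = 1 \cdot 7 = 7$)
$\left(296 + \left(-4\right) \left(-5\right) z \left(K - 18\right)\right) \left(-1275\right) = \left(296 + \left(-4\right) \left(-5\right) 7 \left(10 - 18\right)\right) \left(-1275\right) = \left(296 + 20 \cdot 7 \left(-8\right)\right) \left(-1275\right) = \left(296 + 140 \left(-8\right)\right) \left(-1275\right) = \left(296 - 1120\right) \left(-1275\right) = \left(-824\right) \left(-1275\right) = 1050600$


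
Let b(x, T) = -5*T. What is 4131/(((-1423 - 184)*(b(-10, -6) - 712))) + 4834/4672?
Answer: 1329309587/1280097632 ≈ 1.0384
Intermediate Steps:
4131/(((-1423 - 184)*(b(-10, -6) - 712))) + 4834/4672 = 4131/(((-1423 - 184)*(-5*(-6) - 712))) + 4834/4672 = 4131/((-1607*(30 - 712))) + 4834*(1/4672) = 4131/((-1607*(-682))) + 2417/2336 = 4131/1095974 + 2417/2336 = 1329309587/1280097632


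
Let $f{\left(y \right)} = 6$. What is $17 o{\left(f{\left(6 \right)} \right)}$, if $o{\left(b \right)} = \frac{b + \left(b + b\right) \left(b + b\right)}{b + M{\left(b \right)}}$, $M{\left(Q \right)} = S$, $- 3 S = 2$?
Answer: $\frac{3825}{8} \approx 478.13$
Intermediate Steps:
$S = - \frac{2}{3}$ ($S = \left(- \frac{1}{3}\right) 2 = - \frac{2}{3} \approx -0.66667$)
$M{\left(Q \right)} = - \frac{2}{3}$
$o{\left(b \right)} = \frac{b + 4 b^{2}}{- \frac{2}{3} + b}$ ($o{\left(b \right)} = \frac{b + \left(b + b\right) \left(b + b\right)}{b - \frac{2}{3}} = \frac{b + 2 b 2 b}{- \frac{2}{3} + b} = \frac{b + 4 b^{2}}{- \frac{2}{3} + b}$)
$17 o{\left(f{\left(6 \right)} \right)} = 17 \cdot 3 \cdot 6 \frac{1}{-2 + 3 \cdot 6} \left(1 + 4 \cdot 6\right) = 17 \cdot 3 \cdot 6 \frac{1}{-2 + 18} \left(1 + 24\right) = 17 \cdot 3 \cdot 6 \cdot \frac{1}{16} \cdot 25 = 17 \cdot \frac{225}{8} = \frac{3825}{8}$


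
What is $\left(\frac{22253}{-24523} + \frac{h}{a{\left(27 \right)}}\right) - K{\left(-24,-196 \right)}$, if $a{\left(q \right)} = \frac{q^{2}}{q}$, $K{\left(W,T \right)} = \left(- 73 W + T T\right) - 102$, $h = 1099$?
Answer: $- \frac{26502190040}{662121} \approx -40026.0$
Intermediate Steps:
$K{\left(W,T \right)} = -102 + T^{2} - 73 W$ ($K{\left(W,T \right)} = \left(- 73 W + T^{2}\right) - 102 = \left(T^{2} - 73 W\right) - 102 = -102 + T^{2} - 73 W$)
$a{\left(q \right)} = q$
$\left(\frac{22253}{-24523} + \frac{h}{a{\left(27 \right)}}\right) - K{\left(-24,-196 \right)} = \left(\frac{22253}{-24523} + \frac{1099}{27}\right) - \left(-102 + \left(-196\right)^{2} - -1752\right) = \left(22253 \left(- \frac{1}{24523}\right) + 1099 \cdot \frac{1}{27}\right) - \left(-102 + 38416 + 1752\right) = \left(- \frac{22253}{24523} + \frac{1099}{27}\right) - 40066 = \frac{26349946}{662121} - 40066 = - \frac{26502190040}{662121}$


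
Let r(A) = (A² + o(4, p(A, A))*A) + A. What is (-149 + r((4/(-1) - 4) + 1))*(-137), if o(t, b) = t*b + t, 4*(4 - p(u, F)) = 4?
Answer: 30003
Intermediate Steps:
p(u, F) = 3 (p(u, F) = 4 - ¼*4 = 4 - 1 = 3)
o(t, b) = t + b*t (o(t, b) = b*t + t = t + b*t)
r(A) = A² + 17*A (r(A) = (A² + (4*(1 + 3))*A) + A = (A² + (4*4)*A) + A = (A² + 16*A) + A = A² + 17*A)
(-149 + r((4/(-1) - 4) + 1))*(-137) = (-149 + ((4/(-1) - 4) + 1)*(17 + ((4/(-1) - 4) + 1)))*(-137) = (-149 + ((4*(-1) - 4) + 1)*(17 + ((4*(-1) - 4) + 1)))*(-137) = (-149 + ((-4 - 4) + 1)*(17 + ((-4 - 4) + 1)))*(-137) = (-149 + (-8 + 1)*(17 + (-8 + 1)))*(-137) = (-149 - 7*(17 - 7))*(-137) = (-149 - 7*10)*(-137) = (-149 - 70)*(-137) = -219*(-137) = 30003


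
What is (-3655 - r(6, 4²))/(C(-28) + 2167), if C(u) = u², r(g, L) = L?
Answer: -3671/2951 ≈ -1.2440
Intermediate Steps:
(-3655 - r(6, 4²))/(C(-28) + 2167) = (-3655 - 1*4²)/((-28)² + 2167) = (-3655 - 1*16)/(784 + 2167) = (-3655 - 16)/2951 = -3671*1/2951 = -3671/2951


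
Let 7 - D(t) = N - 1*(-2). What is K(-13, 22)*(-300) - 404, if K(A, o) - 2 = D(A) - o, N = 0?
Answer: 4096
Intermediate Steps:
D(t) = 5 (D(t) = 7 - (0 - 1*(-2)) = 7 - (0 + 2) = 7 - 1*2 = 7 - 2 = 5)
K(A, o) = 7 - o (K(A, o) = 2 + (5 - o) = 7 - o)
K(-13, 22)*(-300) - 404 = (7 - 1*22)*(-300) - 404 = (7 - 22)*(-300) - 404 = -15*(-300) - 404 = 4500 - 404 = 4096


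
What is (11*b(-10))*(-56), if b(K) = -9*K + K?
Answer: -49280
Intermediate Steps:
b(K) = -8*K
(11*b(-10))*(-56) = (11*(-8*(-10)))*(-56) = (11*80)*(-56) = 880*(-56) = -49280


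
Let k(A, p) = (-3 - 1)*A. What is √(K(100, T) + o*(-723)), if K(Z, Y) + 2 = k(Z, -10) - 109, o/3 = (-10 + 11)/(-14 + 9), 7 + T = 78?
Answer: I*√1930/5 ≈ 8.7863*I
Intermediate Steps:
T = 71 (T = -7 + 78 = 71)
k(A, p) = -4*A
o = -⅗ (o = 3*((-10 + 11)/(-14 + 9)) = 3*(1/(-5)) = 3*(1*(-⅕)) = 3*(-⅕) = -⅗ ≈ -0.60000)
K(Z, Y) = -111 - 4*Z (K(Z, Y) = -2 + (-4*Z - 109) = -2 + (-109 - 4*Z) = -111 - 4*Z)
√(K(100, T) + o*(-723)) = √((-111 - 4*100) - ⅗*(-723)) = √((-111 - 400) + 2169/5) = √(-511 + 2169/5) = √(-386/5) = I*√1930/5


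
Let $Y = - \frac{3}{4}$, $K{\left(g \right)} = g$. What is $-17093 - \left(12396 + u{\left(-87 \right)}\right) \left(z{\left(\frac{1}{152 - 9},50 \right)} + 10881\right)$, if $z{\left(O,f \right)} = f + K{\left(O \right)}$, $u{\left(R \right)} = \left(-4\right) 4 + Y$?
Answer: $- \frac{2977364749}{22} \approx -1.3533 \cdot 10^{8}$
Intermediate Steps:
$Y = - \frac{3}{4}$ ($Y = \left(-3\right) \frac{1}{4} = - \frac{3}{4} \approx -0.75$)
$u{\left(R \right)} = - \frac{67}{4}$ ($u{\left(R \right)} = \left(-4\right) 4 - \frac{3}{4} = -16 - \frac{3}{4} = - \frac{67}{4}$)
$z{\left(O,f \right)} = O + f$ ($z{\left(O,f \right)} = f + O = O + f$)
$-17093 - \left(12396 + u{\left(-87 \right)}\right) \left(z{\left(\frac{1}{152 - 9},50 \right)} + 10881\right) = -17093 - \left(12396 - \frac{67}{4}\right) \left(\left(\frac{1}{152 - 9} + 50\right) + 10881\right) = -17093 - \frac{49517 \left(\left(\frac{1}{143} + 50\right) + 10881\right)}{4} = -17093 - \frac{49517 \left(\frac{7151}{143} + 10881\right)}{4} = -17093 - \frac{49517}{4} \cdot \frac{1563134}{143} = -17093 - \frac{2976988703}{22} = - \frac{2977364749}{22}$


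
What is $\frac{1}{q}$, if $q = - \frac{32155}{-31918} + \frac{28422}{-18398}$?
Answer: $- \frac{293613682}{157792853} \approx -1.8608$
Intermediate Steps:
$q = - \frac{157792853}{293613682}$ ($q = \left(-32155\right) \left(- \frac{1}{31918}\right) + 28422 \left(- \frac{1}{18398}\right) = \frac{32155}{31918} - \frac{14211}{9199} = - \frac{157792853}{293613682} \approx -0.53742$)
$\frac{1}{q} = \frac{1}{- \frac{157792853}{293613682}} = - \frac{293613682}{157792853}$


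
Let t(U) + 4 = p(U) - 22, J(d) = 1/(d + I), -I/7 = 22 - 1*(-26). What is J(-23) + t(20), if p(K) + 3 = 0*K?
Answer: -10412/359 ≈ -29.003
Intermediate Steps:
I = -336 (I = -7*(22 - 1*(-26)) = -7*(22 + 26) = -7*48 = -336)
p(K) = -3 (p(K) = -3 + 0*K = -3 + 0 = -3)
J(d) = 1/(-336 + d) (J(d) = 1/(d - 336) = 1/(-336 + d))
t(U) = -29 (t(U) = -4 + (-3 - 22) = -4 - 25 = -29)
J(-23) + t(20) = 1/(-336 - 23) - 29 = 1/(-359) - 29 = -1/359 - 29 = -10412/359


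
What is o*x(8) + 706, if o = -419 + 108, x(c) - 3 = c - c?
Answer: -227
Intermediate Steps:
x(c) = 3 (x(c) = 3 + (c - c) = 3 + 0 = 3)
o = -311
o*x(8) + 706 = -311*3 + 706 = -933 + 706 = -227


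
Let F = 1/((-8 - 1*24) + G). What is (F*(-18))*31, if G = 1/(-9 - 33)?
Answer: 23436/1345 ≈ 17.425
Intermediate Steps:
G = -1/42 (G = 1/(-42) = -1/42 ≈ -0.023810)
F = -42/1345 (F = 1/((-8 - 1*24) - 1/42) = 1/((-8 - 24) - 1/42) = 1/(-32 - 1/42) = 1/(-1345/42) = -42/1345 ≈ -0.031227)
(F*(-18))*31 = -42/1345*(-18)*31 = (756/1345)*31 = 23436/1345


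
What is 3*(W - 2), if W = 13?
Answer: 33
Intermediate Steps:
3*(W - 2) = 3*(13 - 2) = 3*11 = 33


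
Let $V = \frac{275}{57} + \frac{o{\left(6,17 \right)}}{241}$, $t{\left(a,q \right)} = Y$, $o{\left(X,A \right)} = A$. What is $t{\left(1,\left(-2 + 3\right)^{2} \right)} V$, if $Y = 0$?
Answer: $0$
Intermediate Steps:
$t{\left(a,q \right)} = 0$
$V = \frac{67244}{13737}$ ($V = \frac{275}{57} + \frac{17}{241} = \frac{67244}{13737} \approx 4.8951$)
$t{\left(1,\left(-2 + 3\right)^{2} \right)} V = 0 \cdot \frac{67244}{13737} = 0$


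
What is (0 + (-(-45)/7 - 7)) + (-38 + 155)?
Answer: 815/7 ≈ 116.43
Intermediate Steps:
(0 + (-(-45)/7 - 7)) + (-38 + 155) = (0 + (-(-45)/7 - 7)) + 117 = (0 + (-5*(-9/7) - 7)) + 117 = (0 + (45/7 - 7)) + 117 = (0 - 4/7) + 117 = -4/7 + 117 = 815/7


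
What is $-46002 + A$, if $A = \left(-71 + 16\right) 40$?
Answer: $-48202$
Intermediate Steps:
$A = -2200$ ($A = \left(-55\right) 40 = -2200$)
$-46002 + A = -46002 - 2200 = -48202$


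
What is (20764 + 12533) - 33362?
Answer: -65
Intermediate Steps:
(20764 + 12533) - 33362 = 33297 - 33362 = -65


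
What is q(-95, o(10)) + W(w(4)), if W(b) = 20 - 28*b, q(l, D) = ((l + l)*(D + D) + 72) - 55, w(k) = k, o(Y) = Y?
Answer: -3875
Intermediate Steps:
q(l, D) = 17 + 4*D*l (q(l, D) = ((2*l)*(2*D) + 72) - 55 = (4*D*l + 72) - 55 = (72 + 4*D*l) - 55 = 17 + 4*D*l)
W(b) = 20 - 28*b
q(-95, o(10)) + W(w(4)) = (17 + 4*10*(-95)) + (20 - 28*4) = (17 - 3800) + (20 - 112) = -3783 - 92 = -3875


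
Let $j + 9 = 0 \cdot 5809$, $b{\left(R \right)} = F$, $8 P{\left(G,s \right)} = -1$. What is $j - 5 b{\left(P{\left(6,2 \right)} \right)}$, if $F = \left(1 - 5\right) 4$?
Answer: $71$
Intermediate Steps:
$P{\left(G,s \right)} = - \frac{1}{8}$ ($P{\left(G,s \right)} = \frac{1}{8} \left(-1\right) = - \frac{1}{8}$)
$F = -16$ ($F = \left(-4\right) 4 = -16$)
$b{\left(R \right)} = -16$
$j = -9$ ($j = -9 + 0 \cdot 5809 = -9 + 0 = -9$)
$j - 5 b{\left(P{\left(6,2 \right)} \right)} = -9 - 5 \left(-16\right) = -9 - -80 = -9 + 80 = 71$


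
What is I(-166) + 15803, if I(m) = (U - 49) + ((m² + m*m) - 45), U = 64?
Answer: 70885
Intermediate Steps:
I(m) = -30 + 2*m² (I(m) = (64 - 49) + ((m² + m*m) - 45) = 15 + ((m² + m²) - 45) = 15 + (2*m² - 45) = 15 + (-45 + 2*m²) = -30 + 2*m²)
I(-166) + 15803 = (-30 + 2*(-166)²) + 15803 = (-30 + 2*27556) + 15803 = (-30 + 55112) + 15803 = 55082 + 15803 = 70885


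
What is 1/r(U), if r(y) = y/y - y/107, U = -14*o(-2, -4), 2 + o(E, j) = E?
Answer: 107/51 ≈ 2.0980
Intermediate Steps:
o(E, j) = -2 + E
U = 56 (U = -14*(-2 - 2) = -14*(-4) = 56)
r(y) = 1 - y/107
1/r(U) = 1/(1 - 1/107*56) = 1/(1 - 56/107) = 1/(51/107) = 107/51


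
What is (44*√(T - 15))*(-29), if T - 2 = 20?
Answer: -1276*√7 ≈ -3376.0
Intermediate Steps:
T = 22 (T = 2 + 20 = 22)
(44*√(T - 15))*(-29) = (44*√(22 - 15))*(-29) = (44*√7)*(-29) = -1276*√7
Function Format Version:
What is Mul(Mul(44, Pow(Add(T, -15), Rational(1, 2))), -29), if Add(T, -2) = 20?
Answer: Mul(-1276, Pow(7, Rational(1, 2))) ≈ -3376.0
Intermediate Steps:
T = 22 (T = Add(2, 20) = 22)
Mul(Mul(44, Pow(Add(T, -15), Rational(1, 2))), -29) = Mul(Mul(44, Pow(Add(22, -15), Rational(1, 2))), -29) = Mul(Mul(44, Pow(7, Rational(1, 2))), -29) = Mul(-1276, Pow(7, Rational(1, 2)))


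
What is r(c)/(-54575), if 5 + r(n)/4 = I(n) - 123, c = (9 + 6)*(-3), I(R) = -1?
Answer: 516/54575 ≈ 0.0094549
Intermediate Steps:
c = -45 (c = 15*(-3) = -45)
r(n) = -516 (r(n) = -20 + 4*(-1 - 123) = -20 + 4*(-124) = -20 - 496 = -516)
r(c)/(-54575) = -516/(-54575) = -516*(-1/54575) = 516/54575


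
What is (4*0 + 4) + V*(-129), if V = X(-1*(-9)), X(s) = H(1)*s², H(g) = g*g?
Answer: -10445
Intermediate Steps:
H(g) = g²
X(s) = s² (X(s) = 1²*s² = 1*s² = s²)
V = 81 (V = (-1*(-9))² = 9² = 81)
(4*0 + 4) + V*(-129) = (4*0 + 4) + 81*(-129) = (0 + 4) - 10449 = 4 - 10449 = -10445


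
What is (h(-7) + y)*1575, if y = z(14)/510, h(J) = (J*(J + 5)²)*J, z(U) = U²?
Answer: 5258190/17 ≈ 3.0931e+5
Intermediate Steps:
h(J) = J²*(5 + J)² (h(J) = (J*(5 + J)²)*J = J²*(5 + J)²)
y = 98/255 (y = 14²/510 = 196*(1/510) = 98/255 ≈ 0.38431)
(h(-7) + y)*1575 = ((-7)²*(5 - 7)² + 98/255)*1575 = (49*(-2)² + 98/255)*1575 = (49*4 + 98/255)*1575 = (196 + 98/255)*1575 = (50078/255)*1575 = 5258190/17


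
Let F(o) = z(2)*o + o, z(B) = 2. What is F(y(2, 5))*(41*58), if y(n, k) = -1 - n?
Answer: -21402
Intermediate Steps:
F(o) = 3*o (F(o) = 2*o + o = 3*o)
F(y(2, 5))*(41*58) = (3*(-1 - 1*2))*(41*58) = (3*(-1 - 2))*2378 = (3*(-3))*2378 = -9*2378 = -21402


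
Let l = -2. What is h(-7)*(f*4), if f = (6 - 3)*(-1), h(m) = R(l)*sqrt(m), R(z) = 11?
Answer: -132*I*sqrt(7) ≈ -349.24*I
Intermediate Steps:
h(m) = 11*sqrt(m)
f = -3 (f = 3*(-1) = -3)
h(-7)*(f*4) = (11*sqrt(-7))*(-3*4) = (11*(I*sqrt(7)))*(-12) = (11*I*sqrt(7))*(-12) = -132*I*sqrt(7)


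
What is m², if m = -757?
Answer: 573049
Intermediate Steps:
m² = (-757)² = 573049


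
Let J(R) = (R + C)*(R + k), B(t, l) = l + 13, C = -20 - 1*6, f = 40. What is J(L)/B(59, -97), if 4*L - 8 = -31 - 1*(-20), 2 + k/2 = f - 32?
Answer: 1605/448 ≈ 3.5826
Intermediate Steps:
k = 12 (k = -4 + 2*(40 - 32) = -4 + 2*8 = -4 + 16 = 12)
C = -26 (C = -20 - 6 = -26)
B(t, l) = 13 + l
L = -¾ (L = 2 + (-31 - 1*(-20))/4 = 2 + (-31 + 20)/4 = 2 + (¼)*(-11) = 2 - 11/4 = -¾ ≈ -0.75000)
J(R) = (-26 + R)*(12 + R) (J(R) = (R - 26)*(R + 12) = (-26 + R)*(12 + R))
J(L)/B(59, -97) = (-312 + (-¾)² - 14*(-¾))/(13 - 97) = (-312 + 9/16 + 21/2)/(-84) = -4815/16*(-1/84) = 1605/448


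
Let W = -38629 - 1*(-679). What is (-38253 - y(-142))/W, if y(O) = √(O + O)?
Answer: 12751/12650 + I*√71/18975 ≈ 1.008 + 0.00044407*I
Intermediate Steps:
y(O) = √2*√O (y(O) = √(2*O) = √2*√O)
W = -37950 (W = -38629 + 679 = -37950)
(-38253 - y(-142))/W = (-38253 - √2*√(-142))/(-37950) = (-38253 - √2*I*√142)*(-1/37950) = (-38253 - 2*I*√71)*(-1/37950) = 12751/12650 + I*√71/18975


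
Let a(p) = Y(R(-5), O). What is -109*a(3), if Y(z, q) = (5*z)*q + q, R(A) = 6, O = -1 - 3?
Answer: 13516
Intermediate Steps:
O = -4
Y(z, q) = q + 5*q*z (Y(z, q) = 5*q*z + q = q + 5*q*z)
a(p) = -124 (a(p) = -4*(1 + 5*6) = -4*(1 + 30) = -4*31 = -124)
-109*a(3) = -109*(-124) = 13516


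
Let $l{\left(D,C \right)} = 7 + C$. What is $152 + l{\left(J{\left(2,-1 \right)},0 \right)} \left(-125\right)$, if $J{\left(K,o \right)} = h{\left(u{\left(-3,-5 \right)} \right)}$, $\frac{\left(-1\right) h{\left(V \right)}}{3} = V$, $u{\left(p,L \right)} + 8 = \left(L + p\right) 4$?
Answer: $-723$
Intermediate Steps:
$u{\left(p,L \right)} = -8 + 4 L + 4 p$ ($u{\left(p,L \right)} = -8 + \left(L + p\right) 4 = -8 + \left(4 L + 4 p\right) = -8 + 4 L + 4 p$)
$h{\left(V \right)} = - 3 V$
$J{\left(K,o \right)} = 120$ ($J{\left(K,o \right)} = - 3 \left(-8 + 4 \left(-5\right) + 4 \left(-3\right)\right) = - 3 \left(-8 - 20 - 12\right) = \left(-3\right) \left(-40\right) = 120$)
$152 + l{\left(J{\left(2,-1 \right)},0 \right)} \left(-125\right) = 152 + \left(7 + 0\right) \left(-125\right) = 152 + 7 \left(-125\right) = 152 - 875 = -723$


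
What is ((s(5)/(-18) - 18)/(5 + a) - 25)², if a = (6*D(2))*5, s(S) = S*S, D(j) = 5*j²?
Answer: 74310214801/118592100 ≈ 626.60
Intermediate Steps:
s(S) = S²
a = 600 (a = (6*(5*2²))*5 = (6*(5*4))*5 = (6*20)*5 = 120*5 = 600)
((s(5)/(-18) - 18)/(5 + a) - 25)² = ((5²/(-18) - 18)/(5 + 600) - 25)² = ((25*(-1/18) - 18)/605 - 25)² = ((-25/18 - 18)*(1/605) - 25)² = (-349/18*1/605 - 25)² = (-349/10890 - 25)² = (-272599/10890)² = 74310214801/118592100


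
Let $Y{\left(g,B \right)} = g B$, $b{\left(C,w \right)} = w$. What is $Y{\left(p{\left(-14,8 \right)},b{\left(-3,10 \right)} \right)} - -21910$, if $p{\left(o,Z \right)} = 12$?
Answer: $22030$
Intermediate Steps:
$Y{\left(g,B \right)} = B g$
$Y{\left(p{\left(-14,8 \right)},b{\left(-3,10 \right)} \right)} - -21910 = 10 \cdot 12 - -21910 = 120 + 21910 = 22030$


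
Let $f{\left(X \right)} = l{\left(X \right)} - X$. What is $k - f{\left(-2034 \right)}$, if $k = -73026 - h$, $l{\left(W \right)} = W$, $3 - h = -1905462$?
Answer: $-1978491$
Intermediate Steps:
$h = 1905465$ ($h = 3 - -1905462 = 3 + 1905462 = 1905465$)
$f{\left(X \right)} = 0$ ($f{\left(X \right)} = X - X = 0$)
$k = -1978491$ ($k = -73026 - 1905465 = -1978491$)
$k - f{\left(-2034 \right)} = -1978491 - 0 = -1978491 + 0 = -1978491$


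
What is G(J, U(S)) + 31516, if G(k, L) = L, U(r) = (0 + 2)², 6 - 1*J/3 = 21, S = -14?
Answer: 31520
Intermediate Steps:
J = -45 (J = 18 - 3*21 = 18 - 63 = -45)
U(r) = 4 (U(r) = 2² = 4)
G(J, U(S)) + 31516 = 4 + 31516 = 31520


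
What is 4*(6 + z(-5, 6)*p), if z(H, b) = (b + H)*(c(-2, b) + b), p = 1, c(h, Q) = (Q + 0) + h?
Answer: 64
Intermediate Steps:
c(h, Q) = Q + h
z(H, b) = (-2 + 2*b)*(H + b) (z(H, b) = (b + H)*((b - 2) + b) = (H + b)*((-2 + b) + b) = (H + b)*(-2 + 2*b) = (-2 + 2*b)*(H + b))
4*(6 + z(-5, 6)*p) = 4*(6 + (-2*(-5) - 2*6 + 2*6² + 2*(-5)*6)*1) = 4*(6 + (10 - 12 + 2*36 - 60)*1) = 4*(6 + (10 - 12 + 72 - 60)*1) = 4*(6 + 10*1) = 4*(6 + 10) = 4*16 = 64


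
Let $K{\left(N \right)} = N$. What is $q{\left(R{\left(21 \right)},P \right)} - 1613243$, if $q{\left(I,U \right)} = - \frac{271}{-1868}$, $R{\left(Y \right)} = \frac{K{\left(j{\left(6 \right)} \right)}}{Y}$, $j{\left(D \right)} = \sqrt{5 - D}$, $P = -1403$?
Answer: $- \frac{3013537653}{1868} \approx -1.6132 \cdot 10^{6}$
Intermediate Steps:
$R{\left(Y \right)} = \frac{i}{Y}$ ($R{\left(Y \right)} = \frac{\sqrt{5 - 6}}{Y} = \frac{\sqrt{-1}}{Y} = \frac{i}{Y}$)
$q{\left(I,U \right)} = \frac{271}{1868}$ ($q{\left(I,U \right)} = \left(-271\right) \left(- \frac{1}{1868}\right) = \frac{271}{1868}$)
$q{\left(R{\left(21 \right)},P \right)} - 1613243 = \frac{271}{1868} - 1613243 = - \frac{3013537653}{1868}$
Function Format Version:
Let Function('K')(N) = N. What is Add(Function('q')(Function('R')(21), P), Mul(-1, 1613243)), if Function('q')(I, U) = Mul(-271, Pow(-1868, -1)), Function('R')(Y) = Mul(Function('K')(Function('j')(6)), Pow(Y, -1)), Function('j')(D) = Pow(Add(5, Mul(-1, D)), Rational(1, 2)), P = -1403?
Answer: Rational(-3013537653, 1868) ≈ -1.6132e+6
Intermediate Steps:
Function('R')(Y) = Mul(I, Pow(Y, -1)) (Function('R')(Y) = Mul(Pow(Add(5, Mul(-1, 6)), Rational(1, 2)), Pow(Y, -1)) = Mul(Pow(Add(5, -6), Rational(1, 2)), Pow(Y, -1)) = Mul(Pow(-1, Rational(1, 2)), Pow(Y, -1)) = Mul(I, Pow(Y, -1)))
Function('q')(I, U) = Rational(271, 1868) (Function('q')(I, U) = Mul(-271, Rational(-1, 1868)) = Rational(271, 1868))
Add(Function('q')(Function('R')(21), P), Mul(-1, 1613243)) = Add(Rational(271, 1868), Mul(-1, 1613243)) = Add(Rational(271, 1868), -1613243) = Rational(-3013537653, 1868)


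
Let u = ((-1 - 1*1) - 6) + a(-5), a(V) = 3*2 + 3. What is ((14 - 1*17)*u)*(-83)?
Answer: 249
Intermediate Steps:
a(V) = 9 (a(V) = 6 + 3 = 9)
u = 1 (u = ((-1 - 1*1) - 6) + 9 = ((-1 - 1) - 6) + 9 = (-2 - 6) + 9 = -8 + 9 = 1)
((14 - 1*17)*u)*(-83) = ((14 - 1*17)*1)*(-83) = ((14 - 17)*1)*(-83) = -3*1*(-83) = -3*(-83) = 249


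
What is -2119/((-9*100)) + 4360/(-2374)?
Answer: 553253/1068300 ≈ 0.51788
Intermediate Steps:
-2119/((-9*100)) + 4360/(-2374) = -2119/(-900) + 4360*(-1/2374) = -2119*(-1/900) - 2180/1187 = 2119/900 - 2180/1187 = 553253/1068300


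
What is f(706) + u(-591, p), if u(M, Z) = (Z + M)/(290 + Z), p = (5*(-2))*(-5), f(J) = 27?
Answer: 8639/340 ≈ 25.409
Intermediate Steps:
p = 50 (p = -10*(-5) = 50)
u(M, Z) = (M + Z)/(290 + Z)
f(706) + u(-591, p) = 27 + (-591 + 50)/(290 + 50) = 27 - 541/340 = 8639/340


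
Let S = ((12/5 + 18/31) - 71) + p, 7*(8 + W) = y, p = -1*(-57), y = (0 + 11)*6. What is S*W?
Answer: -488/31 ≈ -15.742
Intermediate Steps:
y = 66 (y = 11*6 = 66)
p = 57
W = 10/7 (W = -8 + (1/7)*66 = -8 + 66/7 = 10/7 ≈ 1.4286)
S = -1708/155 (S = ((12/5 + 18/31) - 71) + 57 = (462/155 - 71) + 57 = -10543/155 + 57 = -1708/155 ≈ -11.019)
S*W = -1708/155*10/7 = -488/31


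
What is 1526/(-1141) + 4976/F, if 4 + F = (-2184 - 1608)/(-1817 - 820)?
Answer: -178359322/91769 ≈ -1943.6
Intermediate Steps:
F = -2252/879 (F = -4 + (-2184 - 1608)/(-1817 - 820) = -4 - 3792/(-2637) = -4 - 3792*(-1/2637) = -4 + 1264/879 = -2252/879 ≈ -2.5620)
1526/(-1141) + 4976/F = 1526/(-1141) + 4976/(-2252/879) = 1526*(-1/1141) + 4976*(-879/2252) = -218/163 - 1093476/563 = -178359322/91769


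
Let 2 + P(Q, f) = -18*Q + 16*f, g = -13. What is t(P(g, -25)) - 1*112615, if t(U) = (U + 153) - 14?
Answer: -112644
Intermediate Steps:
P(Q, f) = -2 - 18*Q + 16*f (P(Q, f) = -2 + (-18*Q + 16*f) = -2 - 18*Q + 16*f)
t(U) = 139 + U (t(U) = (153 + U) - 14 = 139 + U)
t(P(g, -25)) - 1*112615 = (139 + (-2 - 18*(-13) + 16*(-25))) - 1*112615 = (139 + (-2 + 234 - 400)) - 112615 = (139 - 168) - 112615 = -29 - 112615 = -112644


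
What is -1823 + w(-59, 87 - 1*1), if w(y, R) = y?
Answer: -1882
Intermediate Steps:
-1823 + w(-59, 87 - 1*1) = -1823 - 59 = -1882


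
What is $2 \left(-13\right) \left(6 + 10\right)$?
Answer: $-416$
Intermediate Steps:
$2 \left(-13\right) \left(6 + 10\right) = \left(-26\right) 16 = -416$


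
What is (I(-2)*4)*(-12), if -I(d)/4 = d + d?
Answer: -768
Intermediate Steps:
I(d) = -8*d (I(d) = -4*(d + d) = -8*d)
(I(-2)*4)*(-12) = (-8*(-2)*4)*(-12) = (16*4)*(-12) = 64*(-12) = -768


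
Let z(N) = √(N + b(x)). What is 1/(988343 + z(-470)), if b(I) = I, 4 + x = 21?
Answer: 988343/976821886102 - I*√453/976821886102 ≈ 1.0118e-6 - 2.1789e-11*I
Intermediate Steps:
x = 17 (x = -4 + 21 = 17)
z(N) = √(17 + N) (z(N) = √(N + 17) = √(17 + N))
1/(988343 + z(-470)) = 1/(988343 + √(17 - 470)) = 1/(988343 + √(-453)) = 1/(988343 + I*√453)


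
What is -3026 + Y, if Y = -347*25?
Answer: -11701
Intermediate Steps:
Y = -8675
-3026 + Y = -3026 - 8675 = -11701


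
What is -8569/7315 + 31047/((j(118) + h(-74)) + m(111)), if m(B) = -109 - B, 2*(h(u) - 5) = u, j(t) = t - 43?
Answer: -364634/2065 ≈ -176.58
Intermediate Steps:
j(t) = -43 + t
h(u) = 5 + u/2
-8569/7315 + 31047/((j(118) + h(-74)) + m(111)) = -8569/7315 + 31047/(((-43 + 118) + (5 + (½)*(-74))) + (-109 - 1*111)) = -8569*1/7315 + 31047/((75 + (5 - 37)) + (-109 - 111)) = -41/35 + 31047/((75 - 32) - 220) = -41/35 + 31047/(43 - 220) = -41/35 + 31047/(-177) = -41/35 + 31047*(-1/177) = -41/35 - 10349/59 = -364634/2065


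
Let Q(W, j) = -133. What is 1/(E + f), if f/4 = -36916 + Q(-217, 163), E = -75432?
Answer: -1/223628 ≈ -4.4717e-6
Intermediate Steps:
f = -148196 (f = 4*(-36916 - 133) = 4*(-37049) = -148196)
1/(E + f) = 1/(-75432 - 148196) = 1/(-223628) = -1/223628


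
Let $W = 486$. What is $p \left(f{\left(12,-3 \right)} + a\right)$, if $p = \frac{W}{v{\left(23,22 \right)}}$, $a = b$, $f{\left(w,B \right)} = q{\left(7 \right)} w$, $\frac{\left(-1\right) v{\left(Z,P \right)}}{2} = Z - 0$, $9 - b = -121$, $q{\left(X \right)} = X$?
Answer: $- \frac{52002}{23} \approx -2261.0$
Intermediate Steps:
$b = 130$ ($b = 9 - -121 = 9 + 121 = 130$)
$v{\left(Z,P \right)} = - 2 Z$ ($v{\left(Z,P \right)} = - 2 \left(Z - 0\right) = - 2 \left(Z + 0\right) = - 2 Z$)
$f{\left(w,B \right)} = 7 w$
$a = 130$
$p = - \frac{243}{23}$ ($p = \frac{486}{\left(-2\right) 23} = \frac{486}{-46} = 486 \left(- \frac{1}{46}\right) = - \frac{243}{23} \approx -10.565$)
$p \left(f{\left(12,-3 \right)} + a\right) = - \frac{243 \left(7 \cdot 12 + 130\right)}{23} = - \frac{243 \left(84 + 130\right)}{23} = \left(- \frac{243}{23}\right) 214 = - \frac{52002}{23}$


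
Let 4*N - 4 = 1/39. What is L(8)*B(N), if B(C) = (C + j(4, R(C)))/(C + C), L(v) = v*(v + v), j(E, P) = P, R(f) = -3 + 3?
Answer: 64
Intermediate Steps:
R(f) = 0
L(v) = 2*v**2 (L(v) = v*(2*v) = 2*v**2)
N = 157/156 (N = 1 + (1/4)/39 = 1 + (1/4)*(1/39) = 1 + 1/156 = 157/156 ≈ 1.0064)
B(C) = 1/2 (B(C) = (C + 0)/(C + C) = C/((2*C)) = C*(1/(2*C)) = 1/2)
L(8)*B(N) = (2*8**2)*(1/2) = (2*64)*(1/2) = 128*(1/2) = 64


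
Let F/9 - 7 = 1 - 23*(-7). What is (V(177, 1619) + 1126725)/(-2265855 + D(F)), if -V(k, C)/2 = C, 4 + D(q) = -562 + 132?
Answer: -1123487/2266289 ≈ -0.49574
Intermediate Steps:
F = 1521 (F = 63 + 9*(1 - 23*(-7)) = 63 + 9*(1 + 161) = 63 + 9*162 = 63 + 1458 = 1521)
D(q) = -434 (D(q) = -4 + (-562 + 132) = -4 - 430 = -434)
V(k, C) = -2*C
(V(177, 1619) + 1126725)/(-2265855 + D(F)) = (-2*1619 + 1126725)/(-2265855 - 434) = (-3238 + 1126725)/(-2266289) = 1123487*(-1/2266289) = -1123487/2266289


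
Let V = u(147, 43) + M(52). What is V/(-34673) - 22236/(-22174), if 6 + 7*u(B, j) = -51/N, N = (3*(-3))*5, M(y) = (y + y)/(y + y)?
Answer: 40476558686/40364052855 ≈ 1.0028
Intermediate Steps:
M(y) = 1 (M(y) = (2*y)/((2*y)) = (2*y)*(1/(2*y)) = 1)
N = -45 (N = -9*5 = -45)
u(B, j) = -73/105 (u(B, j) = -6/7 + (-51/(-45))/7 = -6/7 + (-51*(-1/45))/7 = -6/7 + (⅐)*(17/15) = -6/7 + 17/105 = -73/105)
V = 32/105 (V = -73/105 + 1 = 32/105 ≈ 0.30476)
V/(-34673) - 22236/(-22174) = (32/105)/(-34673) - 22236/(-22174) = (32/105)*(-1/34673) - 22236*(-1/22174) = -32/3640665 + 11118/11087 = 40476558686/40364052855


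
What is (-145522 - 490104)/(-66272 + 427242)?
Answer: -317813/180485 ≈ -1.7609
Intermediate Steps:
(-145522 - 490104)/(-66272 + 427242) = -635626/360970 = -635626*1/360970 = -317813/180485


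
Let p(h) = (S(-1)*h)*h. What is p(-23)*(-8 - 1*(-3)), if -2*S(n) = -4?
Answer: -5290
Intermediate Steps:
S(n) = 2 (S(n) = -1/2*(-4) = 2)
p(h) = 2*h**2 (p(h) = (2*h)*h = 2*h**2)
p(-23)*(-8 - 1*(-3)) = (2*(-23)**2)*(-8 - 1*(-3)) = (2*529)*(-8 + 3) = 1058*(-5) = -5290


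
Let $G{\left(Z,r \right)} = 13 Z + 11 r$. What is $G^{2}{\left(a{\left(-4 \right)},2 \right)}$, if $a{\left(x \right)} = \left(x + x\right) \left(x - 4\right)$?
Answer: $729316$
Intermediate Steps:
$a{\left(x \right)} = 2 x \left(-4 + x\right)$
$G{\left(Z,r \right)} = 11 r + 13 Z$
$G^{2}{\left(a{\left(-4 \right)},2 \right)} = \left(11 \cdot 2 + 13 \cdot 2 \left(-4\right) \left(-4 - 4\right)\right)^{2} = \left(22 + 13 \cdot 2 \left(-4\right) \left(-8\right)\right)^{2} = \left(22 + 13 \cdot 64\right)^{2} = \left(22 + 832\right)^{2} = 854^{2} = 729316$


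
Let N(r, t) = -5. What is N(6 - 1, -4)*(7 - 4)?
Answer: -15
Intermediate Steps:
N(6 - 1, -4)*(7 - 4) = -5*(7 - 4) = -5*3 = -15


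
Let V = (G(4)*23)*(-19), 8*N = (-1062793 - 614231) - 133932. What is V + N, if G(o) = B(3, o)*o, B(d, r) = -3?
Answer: -442251/2 ≈ -2.2113e+5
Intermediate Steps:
G(o) = -3*o
N = -452739/2 (N = ((-1062793 - 614231) - 133932)/8 = (-1677024 - 133932)/8 = (1/8)*(-1810956) = -452739/2 ≈ -2.2637e+5)
V = 5244 (V = (-3*4*23)*(-19) = -12*23*(-19) = -276*(-19) = 5244)
V + N = 5244 - 452739/2 = -442251/2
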